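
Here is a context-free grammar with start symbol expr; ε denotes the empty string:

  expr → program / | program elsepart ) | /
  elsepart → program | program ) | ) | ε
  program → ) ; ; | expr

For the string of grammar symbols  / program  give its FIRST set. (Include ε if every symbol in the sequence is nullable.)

/ is a terminal; add {/} and stop.

{ / }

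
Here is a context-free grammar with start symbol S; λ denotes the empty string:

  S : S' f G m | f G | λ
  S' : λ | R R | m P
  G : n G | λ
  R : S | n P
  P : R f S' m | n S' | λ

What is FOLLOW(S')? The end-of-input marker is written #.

{ f, m, n }

In S : S' f G m: add FIRST(f G m) = { f }.
In P : R f S' m: add FIRST(m) = { m }.
In P : n S': S' is at the end, add FOLLOW(P) = { f, m, n }.
Union: FOLLOW(S') = { f, m, n }.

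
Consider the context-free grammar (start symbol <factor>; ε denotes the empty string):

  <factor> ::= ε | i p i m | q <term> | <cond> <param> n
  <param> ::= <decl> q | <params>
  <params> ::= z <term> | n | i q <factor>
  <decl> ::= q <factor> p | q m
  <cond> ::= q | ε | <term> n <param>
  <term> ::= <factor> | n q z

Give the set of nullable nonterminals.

{ <cond>, <factor>, <term> }

Directly nullable (have an ε-production): <factor>, <cond>.
<term> ::= <factor> with every symbol nullable, so <term> is nullable.
No other nonterminal has a production whose RHS symbols are all nullable.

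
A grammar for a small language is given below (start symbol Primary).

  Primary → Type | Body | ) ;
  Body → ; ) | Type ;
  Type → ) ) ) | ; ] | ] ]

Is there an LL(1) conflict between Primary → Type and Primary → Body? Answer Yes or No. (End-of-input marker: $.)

FIRST(Type) = { ), ;, ] } and FIRST(Body) = { ), ;, ] }.
Both contain ), so the two alternatives are not disjoint — LL(1) conflict.

Yes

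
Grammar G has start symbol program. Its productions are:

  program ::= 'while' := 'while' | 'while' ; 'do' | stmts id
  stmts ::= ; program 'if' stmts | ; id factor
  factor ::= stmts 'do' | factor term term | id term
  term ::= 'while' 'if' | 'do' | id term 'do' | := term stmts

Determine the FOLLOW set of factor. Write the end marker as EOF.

{ 'do', 'while', :=, ;, id }

In stmts ::= ; id factor: factor is at the end, add FOLLOW(stmts) = { 'do', 'while', :=, ;, id }.
In factor ::= factor term term: add FIRST(term term) = { 'do', 'while', :=, id }.
Union: FOLLOW(factor) = { 'do', 'while', :=, ;, id }.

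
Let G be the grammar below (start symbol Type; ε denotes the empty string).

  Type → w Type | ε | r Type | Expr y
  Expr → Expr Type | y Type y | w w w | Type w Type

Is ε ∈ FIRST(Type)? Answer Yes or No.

Yes

Type has an ε-production, so Type ⇒ ε.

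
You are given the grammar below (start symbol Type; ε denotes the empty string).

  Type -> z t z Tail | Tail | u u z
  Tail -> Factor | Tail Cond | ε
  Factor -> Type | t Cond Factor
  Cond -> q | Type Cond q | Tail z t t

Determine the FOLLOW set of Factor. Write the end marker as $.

In Tail -> Factor: Factor is at the end, add FOLLOW(Tail) = { $, q, t, u, z }.
In Factor -> t Cond Factor: Factor is at the end, add FOLLOW(Factor) = { $, q, t, u, z }.
Union: FOLLOW(Factor) = { $, q, t, u, z }.

{ $, q, t, u, z }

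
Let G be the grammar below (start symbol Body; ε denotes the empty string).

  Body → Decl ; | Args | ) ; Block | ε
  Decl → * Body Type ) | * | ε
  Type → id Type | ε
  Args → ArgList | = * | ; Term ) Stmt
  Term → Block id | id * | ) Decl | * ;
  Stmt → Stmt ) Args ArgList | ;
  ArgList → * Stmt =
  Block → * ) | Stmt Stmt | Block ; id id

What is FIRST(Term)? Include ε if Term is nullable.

From Term → Block id: add FIRST(Block) = { *, ; }.
Term → id * contributes {id}.
Term → ) Decl contributes {)}.
Term → * ; contributes {*}.
Union: FIRST(Term) = { ), *, ;, id }.

{ ), *, ;, id }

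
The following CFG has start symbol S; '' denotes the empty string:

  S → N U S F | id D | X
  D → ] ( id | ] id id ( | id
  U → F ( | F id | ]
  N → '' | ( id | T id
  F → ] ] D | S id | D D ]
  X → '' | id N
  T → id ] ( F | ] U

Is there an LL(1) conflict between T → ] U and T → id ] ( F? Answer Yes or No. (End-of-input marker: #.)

FIRST(] U) = { ] } and FIRST(id ] ( F) = { id }.
The FIRST sets are disjoint and neither alternative is nullable — no conflict.

No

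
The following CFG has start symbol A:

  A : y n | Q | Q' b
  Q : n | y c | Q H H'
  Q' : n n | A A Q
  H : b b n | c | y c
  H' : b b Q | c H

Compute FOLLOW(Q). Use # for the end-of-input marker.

{ #, b, c, n, y }

In A : Q: Q is at the end, add FOLLOW(A) = { #, n, y }.
In Q : Q H H': add FIRST(H H') = { b, c, y }.
In Q' : A A Q: Q is at the end, add FOLLOW(Q') = { b }.
In H' : b b Q: Q is at the end, add FOLLOW(H') = { #, b, c, n, y }.
Union: FOLLOW(Q) = { #, b, c, n, y }.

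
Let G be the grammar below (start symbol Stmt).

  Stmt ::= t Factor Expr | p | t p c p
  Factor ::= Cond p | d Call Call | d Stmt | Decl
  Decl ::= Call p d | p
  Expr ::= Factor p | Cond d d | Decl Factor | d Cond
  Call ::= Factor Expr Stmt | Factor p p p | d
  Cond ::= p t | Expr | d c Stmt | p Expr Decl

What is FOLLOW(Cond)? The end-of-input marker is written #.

In Factor ::= Cond p: add FIRST(p) = { p }.
In Expr ::= Cond d d: add FIRST(d d) = { d }.
In Expr ::= d Cond: Cond is at the end, add FOLLOW(Expr) = { #, d, p, t }.
Union: FOLLOW(Cond) = { #, d, p, t }.

{ #, d, p, t }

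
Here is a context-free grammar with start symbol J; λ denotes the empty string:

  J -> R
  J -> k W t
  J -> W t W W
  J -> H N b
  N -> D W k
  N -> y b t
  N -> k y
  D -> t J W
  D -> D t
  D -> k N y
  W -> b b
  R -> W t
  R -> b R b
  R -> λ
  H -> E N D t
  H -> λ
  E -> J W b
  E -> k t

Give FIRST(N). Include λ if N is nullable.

{ k, t, y }

From N -> D W k: add FIRST(D) = { k, t }.
N -> y b t contributes {y}.
N -> k y contributes {k}.
Union: FIRST(N) = { k, t, y }.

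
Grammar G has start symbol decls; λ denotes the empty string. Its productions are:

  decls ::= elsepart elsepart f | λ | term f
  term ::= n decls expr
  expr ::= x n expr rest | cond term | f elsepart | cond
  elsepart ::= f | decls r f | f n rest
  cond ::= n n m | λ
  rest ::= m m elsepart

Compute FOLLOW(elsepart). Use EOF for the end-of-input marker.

{ f, m, n, r }

In decls ::= elsepart elsepart f: add FIRST(elsepart f) = { f, n, r }.
In decls ::= elsepart elsepart f: add FIRST(f) = { f }.
In expr ::= f elsepart: elsepart is at the end, add FOLLOW(expr) = { f, m }.
In rest ::= m m elsepart: elsepart is at the end, add FOLLOW(rest) = { f, m, n, r }.
Union: FOLLOW(elsepart) = { f, m, n, r }.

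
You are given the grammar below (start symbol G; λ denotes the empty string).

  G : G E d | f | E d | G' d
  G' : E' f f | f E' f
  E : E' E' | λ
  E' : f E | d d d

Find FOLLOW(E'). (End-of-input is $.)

{ d, f }

In G' : E' f f: add FIRST(f f) = { f }.
In G' : f E' f: add FIRST(f) = { f }.
In E : E' E': add FIRST(E') = { d, f }.
In E : E' E': E' is at the end, add FOLLOW(E) = { d, f }.
Union: FOLLOW(E') = { d, f }.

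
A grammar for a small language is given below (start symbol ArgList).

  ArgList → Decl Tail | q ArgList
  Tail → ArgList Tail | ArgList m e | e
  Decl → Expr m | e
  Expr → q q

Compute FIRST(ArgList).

From ArgList → Decl Tail: add FIRST(Decl) = { e, q }.
ArgList → q ArgList contributes {q}.
Union: FIRST(ArgList) = { e, q }.

{ e, q }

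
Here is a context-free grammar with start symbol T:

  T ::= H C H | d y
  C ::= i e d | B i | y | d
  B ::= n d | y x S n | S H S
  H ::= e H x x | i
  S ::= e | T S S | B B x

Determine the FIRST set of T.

From T ::= H C H: add FIRST(H) = { e, i }.
T ::= d y contributes {d}.
Union: FIRST(T) = { d, e, i }.

{ d, e, i }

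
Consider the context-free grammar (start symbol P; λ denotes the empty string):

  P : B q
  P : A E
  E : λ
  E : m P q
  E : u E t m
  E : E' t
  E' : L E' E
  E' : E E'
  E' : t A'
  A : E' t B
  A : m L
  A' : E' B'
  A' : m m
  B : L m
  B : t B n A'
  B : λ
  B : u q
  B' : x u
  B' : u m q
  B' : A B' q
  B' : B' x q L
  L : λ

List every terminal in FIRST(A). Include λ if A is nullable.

{ m, t, u }

From A : E' t B: add FIRST(E') = { m, t, u }.
A : m L contributes {m}.
Union: FIRST(A) = { m, t, u }.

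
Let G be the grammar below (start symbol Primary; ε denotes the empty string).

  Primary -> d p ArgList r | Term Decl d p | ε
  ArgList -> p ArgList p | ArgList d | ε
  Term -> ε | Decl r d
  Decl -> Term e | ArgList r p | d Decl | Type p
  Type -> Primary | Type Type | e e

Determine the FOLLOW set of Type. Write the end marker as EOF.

In Decl -> Type p: add FIRST(p) = { p }.
In Type -> Type Type: add FIRST(Type)\{ε} = { d, e, p, r }.
  Since Type is nullable, also add FOLLOW(Type) = { d, e, p, r }.
In Type -> Type Type: Type is at the end, add FOLLOW(Type) = { d, e, p, r }.
Union: FOLLOW(Type) = { d, e, p, r }.

{ d, e, p, r }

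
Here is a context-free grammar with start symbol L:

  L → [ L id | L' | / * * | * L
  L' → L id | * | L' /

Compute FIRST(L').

{ *, /, [ }

From L' → L id: add FIRST(L) = { *, /, [ }.
L' → * contributes {*}.
From L' → L' /: add FIRST(L') = { *, /, [ }.
Union: FIRST(L') = { *, /, [ }.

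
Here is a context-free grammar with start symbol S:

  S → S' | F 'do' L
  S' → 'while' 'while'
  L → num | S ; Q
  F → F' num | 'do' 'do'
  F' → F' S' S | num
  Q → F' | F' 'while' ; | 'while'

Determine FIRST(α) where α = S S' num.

Add FIRST(S) = { 'do', 'while', num }; S is not nullable, stop.

{ 'do', 'while', num }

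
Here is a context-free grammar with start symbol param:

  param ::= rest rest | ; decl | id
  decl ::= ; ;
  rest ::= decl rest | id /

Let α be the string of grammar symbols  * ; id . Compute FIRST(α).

* is a terminal; add {*} and stop.

{ * }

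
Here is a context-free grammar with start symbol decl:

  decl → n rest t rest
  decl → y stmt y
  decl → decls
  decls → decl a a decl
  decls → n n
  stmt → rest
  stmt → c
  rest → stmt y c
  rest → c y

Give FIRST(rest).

From rest → stmt y c: add FIRST(stmt) = { c }.
rest → c y contributes {c}.
Union: FIRST(rest) = { c }.

{ c }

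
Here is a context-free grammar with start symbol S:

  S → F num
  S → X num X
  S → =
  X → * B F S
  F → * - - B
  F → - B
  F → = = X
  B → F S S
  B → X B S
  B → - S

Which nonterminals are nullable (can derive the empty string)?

{ } (none)

No nonterminal has an empty production or an RHS whose symbols are all nullable.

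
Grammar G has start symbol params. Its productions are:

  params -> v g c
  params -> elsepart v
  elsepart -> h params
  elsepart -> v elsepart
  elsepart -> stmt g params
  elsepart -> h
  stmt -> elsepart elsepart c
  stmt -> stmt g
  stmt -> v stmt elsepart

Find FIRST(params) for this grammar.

params -> v g c contributes {v}.
From params -> elsepart v: add FIRST(elsepart) = { h, v }.
Union: FIRST(params) = { h, v }.

{ h, v }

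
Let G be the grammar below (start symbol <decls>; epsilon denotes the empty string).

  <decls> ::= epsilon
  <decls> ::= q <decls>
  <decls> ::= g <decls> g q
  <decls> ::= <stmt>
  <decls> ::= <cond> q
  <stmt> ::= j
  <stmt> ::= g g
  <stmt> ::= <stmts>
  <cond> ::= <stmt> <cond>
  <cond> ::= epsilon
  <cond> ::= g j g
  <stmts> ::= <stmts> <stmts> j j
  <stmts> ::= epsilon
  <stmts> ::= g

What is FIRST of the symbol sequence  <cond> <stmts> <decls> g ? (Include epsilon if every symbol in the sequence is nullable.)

{ g, j, q }

Add FIRST(<cond>)\{epsilon} = { g, j }; <cond> is nullable, continue.
Add FIRST(<stmts>)\{epsilon} = { g, j }; <stmts> is nullable, continue.
Add FIRST(<decls>)\{epsilon} = { g, j, q }; <decls> is nullable, continue.
g is a terminal; add {g} and stop.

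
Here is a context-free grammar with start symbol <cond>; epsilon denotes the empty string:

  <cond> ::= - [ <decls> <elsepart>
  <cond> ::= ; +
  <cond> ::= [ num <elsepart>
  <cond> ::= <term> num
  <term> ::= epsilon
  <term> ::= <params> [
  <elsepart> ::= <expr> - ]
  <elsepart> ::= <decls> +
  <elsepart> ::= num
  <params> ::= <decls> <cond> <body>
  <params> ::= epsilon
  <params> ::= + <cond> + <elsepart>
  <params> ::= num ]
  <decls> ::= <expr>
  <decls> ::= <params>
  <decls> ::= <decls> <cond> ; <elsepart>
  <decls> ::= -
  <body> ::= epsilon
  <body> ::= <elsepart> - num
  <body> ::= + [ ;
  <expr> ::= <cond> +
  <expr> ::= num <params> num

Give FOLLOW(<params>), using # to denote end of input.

In <term> ::= <params> [: add FIRST([) = { [ }.
In <decls> ::= <params>: <params> is at the end, add FOLLOW(<decls>) = { +, -, ;, [, num }.
In <expr> ::= num <params> num: add FIRST(num) = { num }.
Union: FOLLOW(<params>) = { +, -, ;, [, num }.

{ +, -, ;, [, num }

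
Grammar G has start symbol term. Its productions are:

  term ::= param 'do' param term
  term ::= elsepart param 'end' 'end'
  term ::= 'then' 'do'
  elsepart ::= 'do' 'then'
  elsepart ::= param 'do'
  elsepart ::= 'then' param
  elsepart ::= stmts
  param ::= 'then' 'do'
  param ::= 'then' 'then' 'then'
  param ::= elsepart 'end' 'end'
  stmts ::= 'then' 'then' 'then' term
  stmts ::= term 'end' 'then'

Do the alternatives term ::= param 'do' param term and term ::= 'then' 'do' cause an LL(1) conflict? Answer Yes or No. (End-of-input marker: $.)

Yes

FIRST(param 'do' param term) = { 'do', 'then' } and FIRST('then' 'do') = { 'then' }.
Both contain 'then', so the two alternatives are not disjoint — LL(1) conflict.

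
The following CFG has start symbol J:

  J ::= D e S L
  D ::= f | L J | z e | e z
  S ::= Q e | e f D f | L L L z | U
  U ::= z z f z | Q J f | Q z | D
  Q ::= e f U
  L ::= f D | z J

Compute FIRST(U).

U ::= z z f z contributes {z}.
From U ::= Q J f: add FIRST(Q) = { e }.
From U ::= Q z: add FIRST(Q) = { e }.
From U ::= D: add FIRST(D) = { e, f, z }.
Union: FIRST(U) = { e, f, z }.

{ e, f, z }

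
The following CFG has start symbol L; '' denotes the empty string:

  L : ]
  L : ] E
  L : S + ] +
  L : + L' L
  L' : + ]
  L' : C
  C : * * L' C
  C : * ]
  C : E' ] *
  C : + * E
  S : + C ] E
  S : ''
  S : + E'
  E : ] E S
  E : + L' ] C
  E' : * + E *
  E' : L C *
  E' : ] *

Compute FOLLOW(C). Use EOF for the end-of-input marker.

In L' : C: C is at the end, add FOLLOW(L') = { *, +, ] }.
In C : * * L' C: C is at the end, add FOLLOW(C) = { EOF, *, +, ] }.
In S : + C ] E: add FIRST(] E) = { ] }.
In E : + L' ] C: C is at the end, add FOLLOW(E) = { EOF, *, +, ] }.
In E' : L C *: add FIRST(*) = { * }.
Union: FOLLOW(C) = { EOF, *, +, ] }.

{ EOF, *, +, ] }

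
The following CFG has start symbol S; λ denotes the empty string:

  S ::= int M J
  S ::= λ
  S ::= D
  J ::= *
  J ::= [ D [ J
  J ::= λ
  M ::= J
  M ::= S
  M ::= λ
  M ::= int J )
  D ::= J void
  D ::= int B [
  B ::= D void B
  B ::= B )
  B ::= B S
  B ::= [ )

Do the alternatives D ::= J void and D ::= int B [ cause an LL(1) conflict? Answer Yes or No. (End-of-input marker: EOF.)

No

FIRST(J void) = { *, [, void } and FIRST(int B [) = { int }.
The FIRST sets are disjoint and neither alternative is nullable — no conflict.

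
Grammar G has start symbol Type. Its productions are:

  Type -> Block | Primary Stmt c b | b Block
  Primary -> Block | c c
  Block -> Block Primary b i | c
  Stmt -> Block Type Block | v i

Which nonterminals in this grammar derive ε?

No nonterminal has an empty production or an RHS whose symbols are all nullable.

{ } (none)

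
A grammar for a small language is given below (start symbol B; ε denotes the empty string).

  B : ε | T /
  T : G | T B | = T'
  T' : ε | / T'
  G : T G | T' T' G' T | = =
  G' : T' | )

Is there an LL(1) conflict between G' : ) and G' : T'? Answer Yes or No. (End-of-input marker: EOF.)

Yes

FIRST()) = { ) } and FIRST(T') = { /, ε }.
The second alternative is nullable and FOLLOW(G') = { ), /, = } shares ) with FIRST of the first — conflict.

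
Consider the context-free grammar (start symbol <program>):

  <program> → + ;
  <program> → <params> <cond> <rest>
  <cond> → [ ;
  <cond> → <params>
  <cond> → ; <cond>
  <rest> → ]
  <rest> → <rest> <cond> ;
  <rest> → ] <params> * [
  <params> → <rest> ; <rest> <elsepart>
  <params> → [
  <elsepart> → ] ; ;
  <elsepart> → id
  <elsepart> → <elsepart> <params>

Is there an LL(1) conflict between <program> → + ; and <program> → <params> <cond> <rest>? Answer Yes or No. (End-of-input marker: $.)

FIRST(+ ;) = { + } and FIRST(<params> <cond> <rest>) = { [, ] }.
The FIRST sets are disjoint and neither alternative is nullable — no conflict.

No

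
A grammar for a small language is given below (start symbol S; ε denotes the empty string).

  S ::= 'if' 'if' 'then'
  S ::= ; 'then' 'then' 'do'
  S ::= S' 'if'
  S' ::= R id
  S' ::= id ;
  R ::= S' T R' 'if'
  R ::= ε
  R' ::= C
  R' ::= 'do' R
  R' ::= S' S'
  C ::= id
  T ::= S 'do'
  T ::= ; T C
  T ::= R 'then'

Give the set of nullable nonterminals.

Directly nullable (have an ε-production): R.
No other nonterminal has a production whose RHS symbols are all nullable.

{ R }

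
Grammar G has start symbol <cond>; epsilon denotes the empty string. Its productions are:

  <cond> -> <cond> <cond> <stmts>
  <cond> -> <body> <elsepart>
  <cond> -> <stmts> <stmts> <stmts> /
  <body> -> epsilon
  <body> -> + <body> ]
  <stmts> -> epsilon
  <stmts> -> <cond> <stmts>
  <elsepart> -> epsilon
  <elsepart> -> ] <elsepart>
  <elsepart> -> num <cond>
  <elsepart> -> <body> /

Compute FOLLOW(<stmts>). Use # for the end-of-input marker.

{ #, +, /, ], num }

In <cond> -> <cond> <cond> <stmts>: <stmts> is at the end, add FOLLOW(<cond>) = { #, +, /, ], num }.
In <cond> -> <stmts> <stmts> <stmts> /: add FIRST(<stmts> <stmts> /) = { +, /, ], num }.
In <cond> -> <stmts> <stmts> <stmts> /: add FIRST(<stmts> /) = { +, /, ], num }.
In <cond> -> <stmts> <stmts> <stmts> /: add FIRST(/) = { / }.
In <stmts> -> <cond> <stmts>: <stmts> is at the end, add FOLLOW(<stmts>) = { #, +, /, ], num }.
Union: FOLLOW(<stmts>) = { #, +, /, ], num }.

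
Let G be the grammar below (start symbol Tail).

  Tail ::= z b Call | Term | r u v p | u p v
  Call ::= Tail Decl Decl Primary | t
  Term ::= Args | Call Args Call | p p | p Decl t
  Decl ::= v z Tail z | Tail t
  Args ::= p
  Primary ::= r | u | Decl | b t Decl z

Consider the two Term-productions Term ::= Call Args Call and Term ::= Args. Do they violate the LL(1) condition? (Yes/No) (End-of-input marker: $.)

FIRST(Call Args Call) = { p, r, t, u, z } and FIRST(Args) = { p }.
Both contain p, so the two alternatives are not disjoint — LL(1) conflict.

Yes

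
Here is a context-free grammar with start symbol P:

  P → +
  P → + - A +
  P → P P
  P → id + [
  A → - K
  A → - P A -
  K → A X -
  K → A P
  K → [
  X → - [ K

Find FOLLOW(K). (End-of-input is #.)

In A → - K: K is at the end, add FOLLOW(A) = { +, -, id }.
In X → - [ K: K is at the end, add FOLLOW(X) = { - }.
Union: FOLLOW(K) = { +, -, id }.

{ +, -, id }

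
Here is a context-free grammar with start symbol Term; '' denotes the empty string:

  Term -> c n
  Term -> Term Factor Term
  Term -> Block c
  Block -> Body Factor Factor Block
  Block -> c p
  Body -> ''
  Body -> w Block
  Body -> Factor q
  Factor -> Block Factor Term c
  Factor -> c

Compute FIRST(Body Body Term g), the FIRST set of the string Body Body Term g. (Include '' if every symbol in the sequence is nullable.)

{ c, w }

Add FIRST(Body)\{''} = { c, w }; Body is nullable, continue.
Add FIRST(Body)\{''} = { c, w }; Body is nullable, continue.
Add FIRST(Term) = { c, w }; Term is not nullable, stop.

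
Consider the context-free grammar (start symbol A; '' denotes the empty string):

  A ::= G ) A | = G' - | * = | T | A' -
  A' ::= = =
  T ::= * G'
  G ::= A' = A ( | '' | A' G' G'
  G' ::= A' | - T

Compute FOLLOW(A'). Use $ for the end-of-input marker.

{ $, (, ), -, = }

In A ::= A' -: add FIRST(-) = { - }.
In G ::= A' = A (: add FIRST(= A () = { = }.
In G ::= A' G' G': add FIRST(G' G') = { -, = }.
In G' ::= A': A' is at the end, add FOLLOW(G') = { $, (, ), -, = }.
Union: FOLLOW(A') = { $, (, ), -, = }.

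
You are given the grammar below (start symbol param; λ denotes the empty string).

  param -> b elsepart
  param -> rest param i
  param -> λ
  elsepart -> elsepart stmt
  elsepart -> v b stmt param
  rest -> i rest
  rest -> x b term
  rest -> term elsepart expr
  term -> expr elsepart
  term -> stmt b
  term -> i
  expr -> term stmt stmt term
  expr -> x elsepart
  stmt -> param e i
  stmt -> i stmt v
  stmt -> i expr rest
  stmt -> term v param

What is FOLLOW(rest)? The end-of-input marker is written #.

{ #, b, e, i, v, x }

In param -> rest param i: add FIRST(param i) = { b, e, i, x }.
In rest -> i rest: rest is at the end, add FOLLOW(rest) = { #, b, e, i, v, x }.
In stmt -> i expr rest: rest is at the end, add FOLLOW(stmt) = { #, b, e, i, v, x }.
Union: FOLLOW(rest) = { #, b, e, i, v, x }.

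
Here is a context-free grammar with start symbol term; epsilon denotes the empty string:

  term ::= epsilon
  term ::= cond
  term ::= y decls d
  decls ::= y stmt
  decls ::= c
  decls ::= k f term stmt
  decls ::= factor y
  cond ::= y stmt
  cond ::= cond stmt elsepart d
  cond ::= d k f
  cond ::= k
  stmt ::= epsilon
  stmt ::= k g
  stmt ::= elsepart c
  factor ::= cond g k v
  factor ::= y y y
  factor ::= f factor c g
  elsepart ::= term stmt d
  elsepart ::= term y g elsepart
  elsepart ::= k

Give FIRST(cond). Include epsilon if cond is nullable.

cond ::= y stmt contributes {y}.
From cond ::= cond stmt elsepart d: add FIRST(cond) = { d, k, y }.
cond ::= d k f contributes {d}.
cond ::= k contributes {k}.
Union: FIRST(cond) = { d, k, y }.

{ d, k, y }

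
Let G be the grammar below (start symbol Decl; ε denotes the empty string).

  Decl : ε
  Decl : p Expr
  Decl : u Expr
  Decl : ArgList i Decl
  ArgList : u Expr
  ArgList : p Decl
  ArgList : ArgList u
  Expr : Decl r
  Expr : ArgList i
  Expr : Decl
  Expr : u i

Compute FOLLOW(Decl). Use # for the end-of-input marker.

{ #, i, r, u }

Decl is the start symbol, so # ∈ FOLLOW(Decl).
In Decl : ArgList i Decl: Decl is at the end, add FOLLOW(Decl) = { #, i, r, u }.
In ArgList : p Decl: Decl is at the end, add FOLLOW(ArgList) = { i, u }.
In Expr : Decl r: add FIRST(r) = { r }.
In Expr : Decl: Decl is at the end, add FOLLOW(Expr) = { #, i, r, u }.
Union: FOLLOW(Decl) = { #, i, r, u }.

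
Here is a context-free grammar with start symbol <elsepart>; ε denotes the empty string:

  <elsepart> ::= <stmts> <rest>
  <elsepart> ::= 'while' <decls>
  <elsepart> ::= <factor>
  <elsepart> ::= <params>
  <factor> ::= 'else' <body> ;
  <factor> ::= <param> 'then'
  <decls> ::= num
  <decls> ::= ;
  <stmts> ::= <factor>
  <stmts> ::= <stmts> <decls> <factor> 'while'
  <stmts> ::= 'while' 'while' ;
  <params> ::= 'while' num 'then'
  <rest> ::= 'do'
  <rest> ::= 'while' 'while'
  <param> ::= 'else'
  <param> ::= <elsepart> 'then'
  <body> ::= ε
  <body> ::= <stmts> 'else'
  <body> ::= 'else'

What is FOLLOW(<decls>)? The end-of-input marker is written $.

In <elsepart> ::= 'while' <decls>: <decls> is at the end, add FOLLOW(<elsepart>) = { $, 'then' }.
In <stmts> ::= <stmts> <decls> <factor> 'while': add FIRST(<factor> 'while') = { 'else', 'while' }.
Union: FOLLOW(<decls>) = { $, 'else', 'then', 'while' }.

{ $, 'else', 'then', 'while' }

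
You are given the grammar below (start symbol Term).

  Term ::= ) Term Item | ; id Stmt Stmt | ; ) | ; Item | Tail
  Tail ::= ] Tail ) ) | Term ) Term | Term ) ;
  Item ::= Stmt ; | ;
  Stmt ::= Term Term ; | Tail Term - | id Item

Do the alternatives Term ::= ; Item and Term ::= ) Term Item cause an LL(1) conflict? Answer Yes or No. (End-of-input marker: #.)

FIRST(; Item) = { ; } and FIRST() Term Item) = { ) }.
The FIRST sets are disjoint and neither alternative is nullable — no conflict.

No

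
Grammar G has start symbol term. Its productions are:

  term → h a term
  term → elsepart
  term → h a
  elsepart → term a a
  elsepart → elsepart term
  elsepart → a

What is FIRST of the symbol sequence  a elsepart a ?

a is a terminal; add {a} and stop.

{ a }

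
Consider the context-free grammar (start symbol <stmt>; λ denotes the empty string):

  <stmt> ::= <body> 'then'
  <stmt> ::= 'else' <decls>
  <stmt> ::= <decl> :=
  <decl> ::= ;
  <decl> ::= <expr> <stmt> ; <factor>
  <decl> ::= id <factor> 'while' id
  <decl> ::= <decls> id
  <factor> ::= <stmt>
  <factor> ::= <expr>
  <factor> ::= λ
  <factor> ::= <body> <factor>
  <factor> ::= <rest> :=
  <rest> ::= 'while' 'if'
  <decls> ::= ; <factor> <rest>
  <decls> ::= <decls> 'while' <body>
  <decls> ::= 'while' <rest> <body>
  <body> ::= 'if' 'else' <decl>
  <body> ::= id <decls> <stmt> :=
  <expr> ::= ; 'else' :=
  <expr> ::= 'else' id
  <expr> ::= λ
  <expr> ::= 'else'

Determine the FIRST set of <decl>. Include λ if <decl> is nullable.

{ 'else', 'if', 'while', ;, id }

<decl> ::= ; contributes {;}.
From <decl> ::= <expr> <stmt> ; <factor>: <expr> nullable, take FIRST(<expr>) ∪ FIRST(<stmt>) = { 'else', 'if', 'while', ;, id }.
<decl> ::= id <factor> 'while' id contributes {id}.
From <decl> ::= <decls> id: add FIRST(<decls>) = { 'while', ; }.
Union: FIRST(<decl>) = { 'else', 'if', 'while', ;, id }.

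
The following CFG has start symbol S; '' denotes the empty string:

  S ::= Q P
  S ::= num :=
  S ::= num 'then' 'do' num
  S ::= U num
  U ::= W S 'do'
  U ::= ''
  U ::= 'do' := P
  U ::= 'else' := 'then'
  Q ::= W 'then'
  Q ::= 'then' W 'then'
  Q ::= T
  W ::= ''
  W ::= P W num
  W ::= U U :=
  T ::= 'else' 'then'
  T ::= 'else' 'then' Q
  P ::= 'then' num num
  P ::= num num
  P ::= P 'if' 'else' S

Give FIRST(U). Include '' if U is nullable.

{ 'do', 'else', 'then', :=, num, '' }

From U ::= W S 'do': W nullable, take FIRST(W) ∪ FIRST(S) = { 'do', 'else', 'then', :=, num }.
U ::= '' contributes ''.
U ::= 'do' := P contributes {'do'}.
U ::= 'else' := 'then' contributes {'else'}.
Union: FIRST(U) = { 'do', 'else', 'then', :=, num, '' }.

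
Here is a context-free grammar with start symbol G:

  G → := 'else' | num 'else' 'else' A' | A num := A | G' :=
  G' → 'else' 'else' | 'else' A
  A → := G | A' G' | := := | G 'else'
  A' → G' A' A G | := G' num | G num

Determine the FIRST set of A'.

From A' → G' A' A G: add FIRST(G') = { 'else' }.
A' → := G' num contributes {:=}.
From A' → G num: add FIRST(G) = { 'else', :=, num }.
Union: FIRST(A') = { 'else', :=, num }.

{ 'else', :=, num }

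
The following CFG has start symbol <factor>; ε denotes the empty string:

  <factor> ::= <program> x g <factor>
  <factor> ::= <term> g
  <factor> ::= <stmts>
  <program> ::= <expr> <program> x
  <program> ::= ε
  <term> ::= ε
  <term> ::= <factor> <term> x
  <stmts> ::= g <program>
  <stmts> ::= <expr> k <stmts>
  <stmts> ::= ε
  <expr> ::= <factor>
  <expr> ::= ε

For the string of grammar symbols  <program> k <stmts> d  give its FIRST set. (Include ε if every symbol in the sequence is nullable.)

{ g, k, x }

Add FIRST(<program>)\{ε} = { g, k, x }; <program> is nullable, continue.
k is a terminal; add {k} and stop.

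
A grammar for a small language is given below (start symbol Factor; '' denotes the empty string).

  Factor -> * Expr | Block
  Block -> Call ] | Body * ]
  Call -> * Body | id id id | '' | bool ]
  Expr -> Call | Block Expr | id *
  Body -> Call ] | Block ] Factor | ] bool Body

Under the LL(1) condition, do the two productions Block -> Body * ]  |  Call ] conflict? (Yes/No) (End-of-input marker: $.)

FIRST(Body * ]) = { *, ], bool, id } and FIRST(Call ]) = { *, ], bool, id }.
Both contain *, so the two alternatives are not disjoint — LL(1) conflict.

Yes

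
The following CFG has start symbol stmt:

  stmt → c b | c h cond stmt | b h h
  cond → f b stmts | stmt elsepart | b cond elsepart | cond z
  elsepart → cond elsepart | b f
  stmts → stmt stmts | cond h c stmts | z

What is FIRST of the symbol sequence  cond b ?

{ b, c, f }

Add FIRST(cond) = { b, c, f }; cond is not nullable, stop.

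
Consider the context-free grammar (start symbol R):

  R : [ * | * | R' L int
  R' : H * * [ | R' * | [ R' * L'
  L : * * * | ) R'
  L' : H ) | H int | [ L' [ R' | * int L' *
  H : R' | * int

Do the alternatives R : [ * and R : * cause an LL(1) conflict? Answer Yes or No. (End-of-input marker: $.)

No

FIRST([ *) = { [ } and FIRST(*) = { * }.
The FIRST sets are disjoint and neither alternative is nullable — no conflict.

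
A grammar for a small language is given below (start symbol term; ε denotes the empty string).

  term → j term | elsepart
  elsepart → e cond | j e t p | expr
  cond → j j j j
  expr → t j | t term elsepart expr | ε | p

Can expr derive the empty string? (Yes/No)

expr has an ε-production, so expr ⇒ ε.

Yes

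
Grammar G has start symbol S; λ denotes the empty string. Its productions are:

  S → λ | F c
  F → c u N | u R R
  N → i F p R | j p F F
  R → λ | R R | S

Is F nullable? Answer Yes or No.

No

Nullable nonterminals: R, S.
No production of F has an RHS whose symbols are all nullable, so F is not nullable.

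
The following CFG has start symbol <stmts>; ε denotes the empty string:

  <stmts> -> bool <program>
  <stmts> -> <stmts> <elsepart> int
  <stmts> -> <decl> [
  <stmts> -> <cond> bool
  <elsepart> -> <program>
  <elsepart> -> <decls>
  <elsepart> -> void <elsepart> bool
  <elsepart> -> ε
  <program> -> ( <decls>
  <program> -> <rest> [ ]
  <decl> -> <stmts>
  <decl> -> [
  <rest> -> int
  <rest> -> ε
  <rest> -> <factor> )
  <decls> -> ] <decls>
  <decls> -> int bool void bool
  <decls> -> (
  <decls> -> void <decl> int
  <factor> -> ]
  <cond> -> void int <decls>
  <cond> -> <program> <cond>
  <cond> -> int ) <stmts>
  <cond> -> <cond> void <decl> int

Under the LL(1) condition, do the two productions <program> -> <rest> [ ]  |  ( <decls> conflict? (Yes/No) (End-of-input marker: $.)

No

FIRST(<rest> [ ]) = { [, ], int } and FIRST(( <decls>) = { ( }.
The FIRST sets are disjoint and neither alternative is nullable — no conflict.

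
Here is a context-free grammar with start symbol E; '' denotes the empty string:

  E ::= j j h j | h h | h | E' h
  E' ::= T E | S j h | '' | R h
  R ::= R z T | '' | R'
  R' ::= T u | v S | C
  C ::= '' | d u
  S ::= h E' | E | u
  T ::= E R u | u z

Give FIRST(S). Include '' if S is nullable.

S ::= h E' contributes {h}.
From S ::= E: add FIRST(E) = { d, h, j, u, v, z }.
S ::= u contributes {u}.
Union: FIRST(S) = { d, h, j, u, v, z }.

{ d, h, j, u, v, z }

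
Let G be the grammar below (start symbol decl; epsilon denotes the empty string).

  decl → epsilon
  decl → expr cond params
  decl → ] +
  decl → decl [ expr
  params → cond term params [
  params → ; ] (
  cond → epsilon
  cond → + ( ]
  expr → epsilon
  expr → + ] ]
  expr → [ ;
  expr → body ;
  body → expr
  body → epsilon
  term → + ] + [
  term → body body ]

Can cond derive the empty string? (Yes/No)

Yes

cond has an epsilon-production, so cond ⇒ epsilon.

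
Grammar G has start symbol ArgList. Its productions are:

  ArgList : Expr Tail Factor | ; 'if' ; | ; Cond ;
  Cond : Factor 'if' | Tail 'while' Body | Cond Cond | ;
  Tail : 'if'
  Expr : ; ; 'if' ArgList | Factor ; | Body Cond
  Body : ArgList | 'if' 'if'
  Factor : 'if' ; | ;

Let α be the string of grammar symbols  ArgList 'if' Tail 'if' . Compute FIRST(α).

{ 'if', ; }

Add FIRST(ArgList) = { 'if', ; }; ArgList is not nullable, stop.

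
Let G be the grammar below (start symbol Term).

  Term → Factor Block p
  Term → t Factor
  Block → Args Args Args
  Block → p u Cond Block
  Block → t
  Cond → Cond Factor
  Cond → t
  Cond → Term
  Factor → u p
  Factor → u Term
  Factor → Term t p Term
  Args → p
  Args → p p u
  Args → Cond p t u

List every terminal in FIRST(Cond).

From Cond → Cond Factor: add FIRST(Cond) = { t, u }.
Cond → t contributes {t}.
From Cond → Term: add FIRST(Term) = { t, u }.
Union: FIRST(Cond) = { t, u }.

{ t, u }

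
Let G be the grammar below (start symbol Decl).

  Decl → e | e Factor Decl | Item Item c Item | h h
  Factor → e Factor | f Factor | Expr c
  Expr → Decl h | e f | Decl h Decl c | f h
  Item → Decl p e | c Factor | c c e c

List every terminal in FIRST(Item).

{ c, e, h }

From Item → Decl p e: add FIRST(Decl) = { c, e, h }.
Item → c Factor contributes {c}.
Item → c c e c contributes {c}.
Union: FIRST(Item) = { c, e, h }.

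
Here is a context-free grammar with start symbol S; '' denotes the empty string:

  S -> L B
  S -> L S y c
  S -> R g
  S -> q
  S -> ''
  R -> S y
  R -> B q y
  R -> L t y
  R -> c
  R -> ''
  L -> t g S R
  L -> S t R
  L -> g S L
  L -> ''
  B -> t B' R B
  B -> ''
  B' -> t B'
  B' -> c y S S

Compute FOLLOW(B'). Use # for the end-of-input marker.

In B -> t B' R B: add FIRST(R B)\{''} = { c, g, q, t, y }.
  Since R B is nullable, also add FOLLOW(B) = { #, c, g, q, t, y }.
In B' -> t B': B' is at the end, add FOLLOW(B') = { #, c, g, q, t, y }.
Union: FOLLOW(B') = { #, c, g, q, t, y }.

{ #, c, g, q, t, y }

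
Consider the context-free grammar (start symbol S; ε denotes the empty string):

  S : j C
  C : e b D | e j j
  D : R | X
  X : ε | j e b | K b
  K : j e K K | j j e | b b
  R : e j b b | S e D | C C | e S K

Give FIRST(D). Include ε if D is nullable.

From D : R: add FIRST(R) = { e, j }.
From D : X: add FIRST(X) = { b, j, ε } (including ε since X is nullable).
Union: FIRST(D) = { b, e, j, ε }.

{ b, e, j, ε }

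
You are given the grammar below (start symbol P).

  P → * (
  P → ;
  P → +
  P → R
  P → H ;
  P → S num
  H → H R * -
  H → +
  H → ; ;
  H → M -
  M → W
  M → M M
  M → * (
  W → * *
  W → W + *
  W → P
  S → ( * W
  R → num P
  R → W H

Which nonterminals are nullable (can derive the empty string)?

No nonterminal has an empty production or an RHS whose symbols are all nullable.

{ } (none)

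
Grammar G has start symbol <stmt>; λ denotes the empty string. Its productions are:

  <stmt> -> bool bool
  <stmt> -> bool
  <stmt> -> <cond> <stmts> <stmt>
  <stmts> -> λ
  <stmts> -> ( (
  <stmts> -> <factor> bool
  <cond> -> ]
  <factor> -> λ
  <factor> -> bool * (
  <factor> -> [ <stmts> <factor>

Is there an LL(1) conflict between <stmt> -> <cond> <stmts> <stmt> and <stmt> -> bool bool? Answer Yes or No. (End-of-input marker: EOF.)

FIRST(<cond> <stmts> <stmt>) = { ] } and FIRST(bool bool) = { bool }.
The FIRST sets are disjoint and neither alternative is nullable — no conflict.

No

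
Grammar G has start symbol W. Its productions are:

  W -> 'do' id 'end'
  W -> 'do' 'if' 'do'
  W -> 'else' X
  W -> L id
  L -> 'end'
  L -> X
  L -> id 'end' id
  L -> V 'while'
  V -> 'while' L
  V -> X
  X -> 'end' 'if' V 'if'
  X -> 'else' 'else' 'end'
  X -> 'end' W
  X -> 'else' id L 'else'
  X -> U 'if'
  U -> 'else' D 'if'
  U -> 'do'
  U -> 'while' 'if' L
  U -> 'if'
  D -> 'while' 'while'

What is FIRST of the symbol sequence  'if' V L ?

'if' is a terminal; add {'if'} and stop.

{ 'if' }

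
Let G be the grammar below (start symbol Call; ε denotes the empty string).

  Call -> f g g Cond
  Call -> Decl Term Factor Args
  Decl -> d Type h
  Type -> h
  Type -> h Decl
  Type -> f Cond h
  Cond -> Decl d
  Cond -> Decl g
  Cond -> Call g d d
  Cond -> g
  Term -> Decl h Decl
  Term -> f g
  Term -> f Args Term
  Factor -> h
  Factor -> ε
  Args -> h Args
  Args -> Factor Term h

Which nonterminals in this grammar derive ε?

Directly nullable (have an ε-production): Factor.
No other nonterminal has a production whose RHS symbols are all nullable.

{ Factor }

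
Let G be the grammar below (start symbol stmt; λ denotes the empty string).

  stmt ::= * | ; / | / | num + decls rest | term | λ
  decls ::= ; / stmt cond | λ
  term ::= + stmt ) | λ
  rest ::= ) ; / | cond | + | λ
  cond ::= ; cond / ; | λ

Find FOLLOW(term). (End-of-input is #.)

{ #, ), +, ; }

In stmt ::= term: term is at the end, add FOLLOW(stmt) = { #, ), +, ; }.
Union: FOLLOW(term) = { #, ), +, ; }.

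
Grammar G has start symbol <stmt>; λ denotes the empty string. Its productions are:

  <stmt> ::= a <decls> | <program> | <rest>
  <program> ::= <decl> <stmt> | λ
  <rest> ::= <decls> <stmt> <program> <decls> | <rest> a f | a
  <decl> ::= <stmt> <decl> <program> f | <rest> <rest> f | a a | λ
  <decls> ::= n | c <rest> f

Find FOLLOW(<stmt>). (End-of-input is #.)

<stmt> is the start symbol, so # ∈ FOLLOW(<stmt>).
In <program> ::= <decl> <stmt>: <stmt> is at the end, add FOLLOW(<program>) = { #, a, c, f, n }.
In <rest> ::= <decls> <stmt> <program> <decls>: add FIRST(<program> <decls>) = { a, c, f, n }.
In <decl> ::= <stmt> <decl> <program> f: add FIRST(<decl> <program> f) = { a, c, f, n }.
Union: FOLLOW(<stmt>) = { #, a, c, f, n }.

{ #, a, c, f, n }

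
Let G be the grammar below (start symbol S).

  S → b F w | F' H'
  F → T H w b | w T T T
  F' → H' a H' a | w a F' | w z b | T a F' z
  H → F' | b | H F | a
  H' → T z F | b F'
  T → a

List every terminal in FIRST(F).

From F → T H w b: add FIRST(T) = { a }.
F → w T T T contributes {w}.
Union: FIRST(F) = { a, w }.

{ a, w }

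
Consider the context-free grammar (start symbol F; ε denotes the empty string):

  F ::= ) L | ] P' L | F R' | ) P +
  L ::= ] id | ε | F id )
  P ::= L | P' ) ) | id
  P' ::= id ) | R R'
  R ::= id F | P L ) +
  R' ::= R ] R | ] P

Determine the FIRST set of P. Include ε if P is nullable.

{ ), ], id, ε }

From P ::= L: add FIRST(L) = { ), ], ε } (including ε since L is nullable).
From P ::= P' ) ): add FIRST(P') = { ), ], id }.
P ::= id contributes {id}.
Union: FIRST(P) = { ), ], id, ε }.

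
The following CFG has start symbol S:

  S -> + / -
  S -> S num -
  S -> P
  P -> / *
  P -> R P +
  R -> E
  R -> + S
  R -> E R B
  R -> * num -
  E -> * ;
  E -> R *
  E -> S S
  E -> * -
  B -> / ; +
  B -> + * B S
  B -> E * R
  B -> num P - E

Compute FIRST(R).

{ *, +, / }

From R -> E: add FIRST(E) = { *, +, / }.
R -> + S contributes {+}.
From R -> E R B: add FIRST(E) = { *, +, / }.
R -> * num - contributes {*}.
Union: FIRST(R) = { *, +, / }.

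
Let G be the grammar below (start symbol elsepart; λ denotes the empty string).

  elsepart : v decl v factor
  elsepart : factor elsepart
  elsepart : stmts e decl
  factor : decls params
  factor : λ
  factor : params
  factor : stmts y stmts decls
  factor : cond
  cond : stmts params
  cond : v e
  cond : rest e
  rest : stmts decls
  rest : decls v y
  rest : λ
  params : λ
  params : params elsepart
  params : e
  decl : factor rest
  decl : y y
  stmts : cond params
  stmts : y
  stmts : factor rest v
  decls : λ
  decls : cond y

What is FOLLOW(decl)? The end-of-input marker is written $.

In elsepart : v decl v factor: add FIRST(v factor) = { v }.
In elsepart : stmts e decl: decl is at the end, add FOLLOW(elsepart) = { $, e, v, y }.
Union: FOLLOW(decl) = { $, e, v, y }.

{ $, e, v, y }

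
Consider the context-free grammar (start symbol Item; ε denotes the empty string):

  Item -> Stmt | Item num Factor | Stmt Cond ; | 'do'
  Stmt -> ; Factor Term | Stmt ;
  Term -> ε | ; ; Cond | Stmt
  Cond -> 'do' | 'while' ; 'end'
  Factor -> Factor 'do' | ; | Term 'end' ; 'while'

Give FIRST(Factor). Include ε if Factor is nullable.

{ 'end', ; }

From Factor -> Factor 'do': add FIRST(Factor) = { 'end', ; }.
Factor -> ; contributes {;}.
From Factor -> Term 'end' ; 'while': Term nullable, take FIRST(Term) ∪ {'end'} = { 'end', ; }.
Union: FIRST(Factor) = { 'end', ; }.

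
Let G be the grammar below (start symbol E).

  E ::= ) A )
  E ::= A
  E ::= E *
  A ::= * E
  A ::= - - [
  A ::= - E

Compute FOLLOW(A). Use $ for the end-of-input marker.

In E ::= ) A ): add FIRST()) = { ) }.
In E ::= A: A is at the end, add FOLLOW(E) = { $, ), * }.
Union: FOLLOW(A) = { $, ), * }.

{ $, ), * }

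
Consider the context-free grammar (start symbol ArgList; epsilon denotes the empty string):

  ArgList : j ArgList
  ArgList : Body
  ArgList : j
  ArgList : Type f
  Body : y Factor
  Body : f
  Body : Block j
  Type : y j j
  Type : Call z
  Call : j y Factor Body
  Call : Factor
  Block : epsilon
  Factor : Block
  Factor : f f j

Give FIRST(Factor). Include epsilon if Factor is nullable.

From Factor : Block: add FIRST(Block) = { epsilon } (including epsilon since Block is nullable).
Factor : f f j contributes {f}.
Union: FIRST(Factor) = { f, epsilon }.

{ f, epsilon }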